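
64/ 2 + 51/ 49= 1619/ 49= 33.04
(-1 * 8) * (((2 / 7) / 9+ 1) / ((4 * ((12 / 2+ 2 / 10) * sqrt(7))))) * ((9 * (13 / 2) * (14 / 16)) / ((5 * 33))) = -845 * sqrt(7) / 57288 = -0.04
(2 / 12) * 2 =0.33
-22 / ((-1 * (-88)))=-1 / 4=-0.25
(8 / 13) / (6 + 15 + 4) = 8 / 325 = 0.02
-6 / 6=-1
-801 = -801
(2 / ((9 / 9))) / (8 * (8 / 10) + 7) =10 / 67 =0.15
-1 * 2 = -2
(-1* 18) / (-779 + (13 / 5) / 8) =720 / 31147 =0.02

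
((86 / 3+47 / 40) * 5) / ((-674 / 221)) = -791401 / 16176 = -48.92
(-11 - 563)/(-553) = 82/79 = 1.04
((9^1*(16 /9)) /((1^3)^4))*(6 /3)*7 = 224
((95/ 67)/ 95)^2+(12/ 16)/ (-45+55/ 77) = -93029/ 5566360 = -0.02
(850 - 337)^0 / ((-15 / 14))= -0.93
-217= -217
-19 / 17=-1.12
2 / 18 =1 / 9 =0.11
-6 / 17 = -0.35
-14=-14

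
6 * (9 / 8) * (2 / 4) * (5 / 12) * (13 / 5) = 117 / 32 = 3.66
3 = 3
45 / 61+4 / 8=151 / 122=1.24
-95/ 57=-5/ 3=-1.67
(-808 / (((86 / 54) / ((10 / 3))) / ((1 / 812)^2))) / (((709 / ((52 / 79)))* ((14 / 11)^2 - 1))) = -1906476 / 496253819285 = -0.00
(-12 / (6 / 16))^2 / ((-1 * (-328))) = 3.12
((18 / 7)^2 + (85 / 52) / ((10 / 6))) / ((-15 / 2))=-6449 / 6370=-1.01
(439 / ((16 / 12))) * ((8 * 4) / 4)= 2634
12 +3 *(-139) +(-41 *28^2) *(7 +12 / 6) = -289701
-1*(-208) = 208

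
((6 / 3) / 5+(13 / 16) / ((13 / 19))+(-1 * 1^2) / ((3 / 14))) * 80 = -739 / 3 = -246.33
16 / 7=2.29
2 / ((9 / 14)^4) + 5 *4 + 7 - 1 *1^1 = 247418 / 6561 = 37.71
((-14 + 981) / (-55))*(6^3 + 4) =-3868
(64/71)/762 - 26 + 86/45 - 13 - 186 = -90521183/405765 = -223.09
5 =5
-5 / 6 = -0.83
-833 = -833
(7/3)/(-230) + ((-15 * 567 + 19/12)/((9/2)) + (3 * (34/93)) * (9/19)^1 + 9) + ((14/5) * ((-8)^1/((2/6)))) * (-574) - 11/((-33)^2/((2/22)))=1623945558085/44258049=36692.66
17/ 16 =1.06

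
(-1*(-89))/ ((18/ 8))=356/ 9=39.56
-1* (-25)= 25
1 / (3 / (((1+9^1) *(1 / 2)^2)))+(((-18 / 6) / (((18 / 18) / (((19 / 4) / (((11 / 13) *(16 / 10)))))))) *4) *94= -522295 / 132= -3956.78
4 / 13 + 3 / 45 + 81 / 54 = 731 / 390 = 1.87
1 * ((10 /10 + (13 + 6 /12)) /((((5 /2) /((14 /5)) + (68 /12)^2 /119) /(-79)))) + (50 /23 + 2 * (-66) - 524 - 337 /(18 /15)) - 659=-104273933 /40434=-2578.87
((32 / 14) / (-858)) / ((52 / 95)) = -190 / 39039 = -0.00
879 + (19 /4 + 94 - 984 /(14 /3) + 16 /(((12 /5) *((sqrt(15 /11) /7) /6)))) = 56 *sqrt(165) /3 + 21473 /28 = 1006.67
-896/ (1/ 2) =-1792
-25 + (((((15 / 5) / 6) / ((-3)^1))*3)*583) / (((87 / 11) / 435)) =-32115 / 2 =-16057.50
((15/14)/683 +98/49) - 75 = -698011/9562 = -73.00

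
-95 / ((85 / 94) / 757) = -1352002 / 17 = -79529.53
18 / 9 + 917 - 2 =917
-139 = -139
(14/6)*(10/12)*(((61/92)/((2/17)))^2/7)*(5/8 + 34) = 1489386065/4875264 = 305.50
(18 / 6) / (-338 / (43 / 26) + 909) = 129 / 30299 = 0.00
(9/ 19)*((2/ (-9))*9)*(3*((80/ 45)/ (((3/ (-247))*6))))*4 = 277.33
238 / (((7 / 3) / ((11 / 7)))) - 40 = 842 / 7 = 120.29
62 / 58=31 / 29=1.07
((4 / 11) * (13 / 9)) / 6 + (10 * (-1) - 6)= -4726 / 297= -15.91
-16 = -16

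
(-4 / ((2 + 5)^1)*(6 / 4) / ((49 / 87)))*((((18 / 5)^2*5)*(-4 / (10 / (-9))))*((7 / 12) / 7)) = -29.59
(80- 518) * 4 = -1752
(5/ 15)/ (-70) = -1/ 210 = -0.00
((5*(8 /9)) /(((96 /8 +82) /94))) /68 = 10 /153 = 0.07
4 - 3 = 1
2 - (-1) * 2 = 4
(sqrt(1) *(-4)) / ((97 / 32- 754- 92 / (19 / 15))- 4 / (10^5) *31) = 7600000 / 1564842981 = 0.00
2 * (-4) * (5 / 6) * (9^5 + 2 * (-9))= -393540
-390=-390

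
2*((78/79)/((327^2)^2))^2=1352/90655403327088084052569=0.00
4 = 4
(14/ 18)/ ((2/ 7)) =49/ 18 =2.72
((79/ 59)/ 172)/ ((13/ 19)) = 1501/ 131924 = 0.01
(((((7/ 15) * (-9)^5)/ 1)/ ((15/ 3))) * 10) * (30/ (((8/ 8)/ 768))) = -1269789696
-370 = -370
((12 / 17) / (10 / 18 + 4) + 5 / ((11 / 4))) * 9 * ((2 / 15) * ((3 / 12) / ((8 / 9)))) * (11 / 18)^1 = 5673 / 13940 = 0.41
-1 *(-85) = 85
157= 157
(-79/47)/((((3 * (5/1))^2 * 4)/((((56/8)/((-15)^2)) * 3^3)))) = -553/352500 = -0.00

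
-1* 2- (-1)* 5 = 3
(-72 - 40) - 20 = -132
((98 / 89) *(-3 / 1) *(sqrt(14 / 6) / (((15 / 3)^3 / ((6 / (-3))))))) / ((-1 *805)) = -28 *sqrt(21) / 1279375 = -0.00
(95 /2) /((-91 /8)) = -380 /91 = -4.18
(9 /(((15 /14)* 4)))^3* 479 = 4436.02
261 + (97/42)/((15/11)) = 165497/630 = 262.69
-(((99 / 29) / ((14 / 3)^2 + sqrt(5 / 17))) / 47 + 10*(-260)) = 8019*sqrt(85) / 889585121 + 2312918345788 / 889585121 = 2600.00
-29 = -29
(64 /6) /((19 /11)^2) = 3872 /1083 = 3.58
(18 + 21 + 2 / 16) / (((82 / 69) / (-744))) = -2008521 / 82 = -24494.16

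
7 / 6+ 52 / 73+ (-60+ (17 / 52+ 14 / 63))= -1966885 / 34164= -57.57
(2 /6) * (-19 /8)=-19 /24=-0.79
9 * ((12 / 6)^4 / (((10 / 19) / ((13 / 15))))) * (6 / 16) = 2223 / 25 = 88.92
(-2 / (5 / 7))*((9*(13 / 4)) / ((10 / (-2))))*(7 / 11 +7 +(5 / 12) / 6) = 555373 / 4400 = 126.22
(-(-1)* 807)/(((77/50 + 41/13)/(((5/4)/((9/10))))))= 2185625/9153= 238.79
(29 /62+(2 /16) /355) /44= 41211 /3873760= 0.01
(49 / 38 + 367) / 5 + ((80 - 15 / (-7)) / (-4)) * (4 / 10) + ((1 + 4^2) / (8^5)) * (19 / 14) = 65.44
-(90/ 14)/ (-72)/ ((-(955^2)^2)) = -0.00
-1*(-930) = 930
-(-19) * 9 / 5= 171 / 5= 34.20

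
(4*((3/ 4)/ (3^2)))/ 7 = 1/ 21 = 0.05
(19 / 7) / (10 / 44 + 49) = 22 / 399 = 0.06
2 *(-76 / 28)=-38 / 7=-5.43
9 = 9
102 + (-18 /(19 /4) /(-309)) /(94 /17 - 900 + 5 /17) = 1011444002 /9916119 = 102.00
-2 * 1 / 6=-1 / 3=-0.33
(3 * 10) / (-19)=-30 / 19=-1.58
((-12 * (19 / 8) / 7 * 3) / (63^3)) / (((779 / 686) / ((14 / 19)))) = -0.00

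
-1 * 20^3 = -8000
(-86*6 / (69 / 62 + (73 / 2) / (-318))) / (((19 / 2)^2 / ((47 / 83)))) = -1912609728 / 589641877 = -3.24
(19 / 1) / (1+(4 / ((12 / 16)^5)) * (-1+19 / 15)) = 69255 / 20029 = 3.46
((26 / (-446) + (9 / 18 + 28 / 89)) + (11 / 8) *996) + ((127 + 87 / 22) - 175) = 579068751 / 436634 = 1326.21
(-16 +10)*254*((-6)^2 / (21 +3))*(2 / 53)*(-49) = 224028 / 53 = 4226.94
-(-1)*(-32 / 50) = -16 / 25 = -0.64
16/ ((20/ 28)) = 112/ 5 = 22.40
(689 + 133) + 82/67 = 55156/67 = 823.22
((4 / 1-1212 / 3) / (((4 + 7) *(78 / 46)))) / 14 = -4600 / 3003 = -1.53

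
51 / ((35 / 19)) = 969 / 35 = 27.69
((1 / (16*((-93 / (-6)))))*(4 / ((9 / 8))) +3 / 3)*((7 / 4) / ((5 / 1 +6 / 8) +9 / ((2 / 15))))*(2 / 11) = 3962 / 899217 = 0.00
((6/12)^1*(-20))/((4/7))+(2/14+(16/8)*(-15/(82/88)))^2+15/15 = 166525025/164738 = 1010.85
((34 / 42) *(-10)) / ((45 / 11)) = -374 / 189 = -1.98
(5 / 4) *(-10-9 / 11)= -595 / 44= -13.52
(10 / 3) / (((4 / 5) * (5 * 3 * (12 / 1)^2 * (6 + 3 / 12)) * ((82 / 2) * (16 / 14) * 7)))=1 / 1062720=0.00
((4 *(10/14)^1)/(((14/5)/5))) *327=81750/49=1668.37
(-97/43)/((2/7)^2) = -4753/172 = -27.63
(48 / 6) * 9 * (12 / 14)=432 / 7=61.71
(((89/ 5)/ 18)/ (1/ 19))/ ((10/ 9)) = 1691/ 100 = 16.91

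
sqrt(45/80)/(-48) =-1/64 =-0.02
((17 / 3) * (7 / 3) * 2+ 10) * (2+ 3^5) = 80360 / 9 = 8928.89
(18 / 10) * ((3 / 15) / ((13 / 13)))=9 / 25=0.36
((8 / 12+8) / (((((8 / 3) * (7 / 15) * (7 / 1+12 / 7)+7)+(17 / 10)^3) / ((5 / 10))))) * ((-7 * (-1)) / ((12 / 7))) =159250 / 204817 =0.78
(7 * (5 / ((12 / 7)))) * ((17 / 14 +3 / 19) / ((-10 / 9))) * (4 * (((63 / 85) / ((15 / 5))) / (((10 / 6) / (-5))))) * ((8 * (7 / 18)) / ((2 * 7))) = 10731 / 646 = 16.61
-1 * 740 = -740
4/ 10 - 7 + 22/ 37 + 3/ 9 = -3148/ 555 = -5.67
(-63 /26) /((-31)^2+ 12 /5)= -315 /125242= -0.00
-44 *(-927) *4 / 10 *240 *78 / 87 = 101806848 / 29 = 3510580.97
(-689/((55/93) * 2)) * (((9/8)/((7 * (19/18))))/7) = -5190237/409640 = -12.67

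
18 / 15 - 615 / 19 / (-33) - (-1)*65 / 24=122621 / 25080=4.89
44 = 44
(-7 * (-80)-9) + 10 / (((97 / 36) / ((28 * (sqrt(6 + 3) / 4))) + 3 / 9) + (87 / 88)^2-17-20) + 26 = 30016821539 / 52047587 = 576.72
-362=-362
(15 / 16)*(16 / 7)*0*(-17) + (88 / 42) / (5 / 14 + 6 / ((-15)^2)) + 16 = 8648 / 403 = 21.46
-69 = -69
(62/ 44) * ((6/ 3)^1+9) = 31/ 2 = 15.50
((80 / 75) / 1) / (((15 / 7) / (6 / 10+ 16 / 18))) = 7504 / 10125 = 0.74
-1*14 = -14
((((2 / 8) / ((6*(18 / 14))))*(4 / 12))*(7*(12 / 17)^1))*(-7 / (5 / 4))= -686 / 2295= -0.30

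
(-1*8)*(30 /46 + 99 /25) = -21216 /575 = -36.90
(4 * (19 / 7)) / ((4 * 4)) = 19 / 28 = 0.68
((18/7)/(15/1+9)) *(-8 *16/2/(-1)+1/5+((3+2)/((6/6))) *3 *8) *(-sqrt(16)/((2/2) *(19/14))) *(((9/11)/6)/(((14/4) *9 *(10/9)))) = -8289/36575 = -0.23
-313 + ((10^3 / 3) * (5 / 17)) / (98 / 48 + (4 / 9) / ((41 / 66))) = -12795873 / 46121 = -277.44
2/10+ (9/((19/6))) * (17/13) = 4837/1235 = 3.92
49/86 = 0.57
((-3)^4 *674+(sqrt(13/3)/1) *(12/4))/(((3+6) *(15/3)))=sqrt(39)/45+6066/5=1213.34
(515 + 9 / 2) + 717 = 2473 / 2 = 1236.50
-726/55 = -66/5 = -13.20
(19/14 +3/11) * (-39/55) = -9789/8470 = -1.16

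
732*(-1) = -732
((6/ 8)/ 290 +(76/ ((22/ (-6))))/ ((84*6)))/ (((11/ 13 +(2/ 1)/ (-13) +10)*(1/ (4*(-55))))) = 134251/ 169302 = 0.79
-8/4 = -2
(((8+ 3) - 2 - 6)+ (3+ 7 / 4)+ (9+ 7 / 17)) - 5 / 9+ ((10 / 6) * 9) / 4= 6229 / 306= 20.36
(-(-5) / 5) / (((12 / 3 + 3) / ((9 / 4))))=9 / 28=0.32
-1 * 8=-8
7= 7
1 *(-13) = -13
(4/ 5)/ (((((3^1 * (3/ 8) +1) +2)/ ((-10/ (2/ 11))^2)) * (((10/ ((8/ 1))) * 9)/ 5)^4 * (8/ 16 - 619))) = -901120/ 24347871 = -0.04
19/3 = 6.33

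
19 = 19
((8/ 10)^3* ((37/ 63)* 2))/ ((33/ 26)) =123136/ 259875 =0.47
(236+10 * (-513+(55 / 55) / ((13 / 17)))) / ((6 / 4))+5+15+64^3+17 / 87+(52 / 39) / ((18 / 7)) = 2635452679 / 10179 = 258910.77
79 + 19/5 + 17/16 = 6709/80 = 83.86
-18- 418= -436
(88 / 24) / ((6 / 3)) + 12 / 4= 29 / 6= 4.83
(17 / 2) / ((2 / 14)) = 119 / 2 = 59.50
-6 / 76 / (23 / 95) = -15 / 46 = -0.33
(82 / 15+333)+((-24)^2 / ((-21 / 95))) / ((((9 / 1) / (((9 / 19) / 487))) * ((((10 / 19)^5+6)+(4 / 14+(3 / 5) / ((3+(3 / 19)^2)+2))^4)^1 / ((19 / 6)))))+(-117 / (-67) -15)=38837643047953020243326546161309667 / 119476192631663740187685297077265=325.07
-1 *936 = -936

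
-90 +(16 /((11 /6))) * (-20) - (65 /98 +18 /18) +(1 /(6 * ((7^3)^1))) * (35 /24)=-266.21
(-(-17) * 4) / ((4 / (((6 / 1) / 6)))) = 17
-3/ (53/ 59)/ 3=-1.11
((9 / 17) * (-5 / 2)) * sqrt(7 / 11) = -45 * sqrt(77) / 374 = -1.06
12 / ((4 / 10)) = 30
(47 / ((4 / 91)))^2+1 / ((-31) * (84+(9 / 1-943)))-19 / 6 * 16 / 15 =2169053932927 / 1897200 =1143292.18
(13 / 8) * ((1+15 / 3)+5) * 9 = 1287 / 8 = 160.88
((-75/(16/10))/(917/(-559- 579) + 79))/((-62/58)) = 1237575/2206828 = 0.56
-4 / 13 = -0.31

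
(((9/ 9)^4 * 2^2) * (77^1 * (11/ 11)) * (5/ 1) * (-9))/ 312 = -1155/ 26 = -44.42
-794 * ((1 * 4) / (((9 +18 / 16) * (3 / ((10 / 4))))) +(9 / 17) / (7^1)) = -9295358 / 28917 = -321.45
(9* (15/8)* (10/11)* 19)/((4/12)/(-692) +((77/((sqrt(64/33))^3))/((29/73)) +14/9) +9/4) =-6520390659005644800/30193696736655397627 +1946154910930876800* sqrt(33)/2744881521514127057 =3.86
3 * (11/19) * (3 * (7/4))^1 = 693/76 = 9.12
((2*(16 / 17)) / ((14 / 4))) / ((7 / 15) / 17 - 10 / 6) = -480 / 1463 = -0.33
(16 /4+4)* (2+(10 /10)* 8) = 80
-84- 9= -93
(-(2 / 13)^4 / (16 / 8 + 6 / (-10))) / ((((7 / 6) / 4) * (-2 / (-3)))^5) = -4837294080 / 3360173089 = -1.44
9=9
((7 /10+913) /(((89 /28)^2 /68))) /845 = 243555872 /33466225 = 7.28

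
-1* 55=-55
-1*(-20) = 20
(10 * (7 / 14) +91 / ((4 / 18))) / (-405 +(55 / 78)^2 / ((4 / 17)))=-10087272 / 9804655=-1.03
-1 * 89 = -89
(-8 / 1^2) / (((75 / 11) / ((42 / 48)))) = -77 / 75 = -1.03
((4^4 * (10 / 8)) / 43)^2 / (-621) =-0.09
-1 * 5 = -5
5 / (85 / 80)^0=5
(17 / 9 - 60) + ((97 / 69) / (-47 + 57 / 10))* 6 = -4985437 / 85491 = -58.32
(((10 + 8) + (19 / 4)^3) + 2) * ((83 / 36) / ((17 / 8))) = 225179 / 1632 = 137.98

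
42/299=0.14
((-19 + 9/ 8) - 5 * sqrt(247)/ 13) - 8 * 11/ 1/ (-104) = -1771/ 104 - 5 * sqrt(247)/ 13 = -23.07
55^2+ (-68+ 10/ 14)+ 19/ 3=62245/ 21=2964.05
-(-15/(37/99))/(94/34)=25245/1739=14.52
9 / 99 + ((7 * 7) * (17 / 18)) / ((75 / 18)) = 9238 / 825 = 11.20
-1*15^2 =-225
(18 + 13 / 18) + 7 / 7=355 / 18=19.72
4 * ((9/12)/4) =3/4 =0.75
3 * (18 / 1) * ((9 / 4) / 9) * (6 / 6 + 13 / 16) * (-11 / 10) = -8613 / 320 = -26.92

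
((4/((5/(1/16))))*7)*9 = 63/20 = 3.15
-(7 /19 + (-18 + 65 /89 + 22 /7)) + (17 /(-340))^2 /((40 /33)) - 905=-168793641379 /189392000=-891.24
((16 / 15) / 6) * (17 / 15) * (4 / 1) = 0.81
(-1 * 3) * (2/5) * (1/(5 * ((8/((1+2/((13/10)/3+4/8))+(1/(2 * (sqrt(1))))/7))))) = -27/280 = -0.10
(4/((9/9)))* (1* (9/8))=4.50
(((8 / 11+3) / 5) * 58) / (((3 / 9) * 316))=3567 / 8690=0.41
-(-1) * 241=241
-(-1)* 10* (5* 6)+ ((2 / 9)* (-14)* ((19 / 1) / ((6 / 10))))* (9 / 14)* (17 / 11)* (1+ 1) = 3440 / 33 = 104.24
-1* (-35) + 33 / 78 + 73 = 2819 / 26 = 108.42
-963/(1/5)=-4815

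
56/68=14/17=0.82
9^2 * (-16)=-1296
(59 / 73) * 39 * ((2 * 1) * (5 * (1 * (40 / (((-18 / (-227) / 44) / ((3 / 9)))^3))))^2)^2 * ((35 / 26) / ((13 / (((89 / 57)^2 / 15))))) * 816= 685222166206684894886487096135017617021128565196010291200000000 / 154262313035290895592807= 4441928509459891604428525000000000000000.00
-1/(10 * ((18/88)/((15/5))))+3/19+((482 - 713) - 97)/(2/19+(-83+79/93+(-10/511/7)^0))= 111762949/40813995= 2.74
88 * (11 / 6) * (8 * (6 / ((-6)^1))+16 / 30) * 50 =-60231.11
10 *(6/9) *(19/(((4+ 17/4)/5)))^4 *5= 2085136000000/3557763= 586080.64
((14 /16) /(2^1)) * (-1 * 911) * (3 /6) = -199.28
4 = 4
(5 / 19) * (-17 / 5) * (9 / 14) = -0.58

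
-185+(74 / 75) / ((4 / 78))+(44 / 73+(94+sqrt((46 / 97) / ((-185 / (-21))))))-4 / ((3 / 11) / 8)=-1031986 / 5475+sqrt(17334870) / 17945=-188.26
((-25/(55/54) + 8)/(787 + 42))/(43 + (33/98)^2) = -1747928/3775822259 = -0.00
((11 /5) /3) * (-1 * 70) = -154 /3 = -51.33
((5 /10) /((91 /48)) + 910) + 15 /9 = 248957 /273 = 911.93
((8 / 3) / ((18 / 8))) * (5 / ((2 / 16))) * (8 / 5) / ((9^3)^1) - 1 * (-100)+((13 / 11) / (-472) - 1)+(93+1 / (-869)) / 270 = 4014304644299 / 40366683720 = 99.45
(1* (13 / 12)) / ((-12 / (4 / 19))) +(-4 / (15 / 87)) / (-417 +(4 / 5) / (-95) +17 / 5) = 51913 / 1399806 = 0.04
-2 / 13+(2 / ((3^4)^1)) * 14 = 0.19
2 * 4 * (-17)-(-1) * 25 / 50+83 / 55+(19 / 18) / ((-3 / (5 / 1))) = -201589 / 1485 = -135.75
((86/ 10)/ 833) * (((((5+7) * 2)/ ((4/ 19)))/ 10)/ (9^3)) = 0.00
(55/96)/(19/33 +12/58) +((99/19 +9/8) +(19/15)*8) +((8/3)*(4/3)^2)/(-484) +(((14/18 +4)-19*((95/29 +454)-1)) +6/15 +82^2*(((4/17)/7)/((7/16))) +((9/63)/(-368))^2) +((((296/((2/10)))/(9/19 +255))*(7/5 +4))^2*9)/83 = -47355357529863623340062667871/5901607056094243945355520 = -8024.15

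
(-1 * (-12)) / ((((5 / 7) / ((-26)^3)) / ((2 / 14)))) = -210912 / 5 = -42182.40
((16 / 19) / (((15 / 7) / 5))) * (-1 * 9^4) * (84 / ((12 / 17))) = -29148336 / 19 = -1534122.95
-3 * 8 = -24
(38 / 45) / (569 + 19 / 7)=133 / 90045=0.00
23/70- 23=-1587/70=-22.67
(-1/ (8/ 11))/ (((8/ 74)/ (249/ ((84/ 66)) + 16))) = -1205941/ 448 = -2691.83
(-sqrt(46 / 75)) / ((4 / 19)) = -19* sqrt(138) / 60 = -3.72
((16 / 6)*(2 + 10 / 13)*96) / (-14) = -4608 / 91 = -50.64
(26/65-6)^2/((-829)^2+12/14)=0.00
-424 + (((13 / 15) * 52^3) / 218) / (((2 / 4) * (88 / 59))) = 5855152 / 17985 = 325.56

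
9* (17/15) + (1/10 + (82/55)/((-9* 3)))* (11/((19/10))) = 1412/135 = 10.46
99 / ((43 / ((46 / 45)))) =506 / 215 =2.35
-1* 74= -74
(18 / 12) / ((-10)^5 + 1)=-1 / 66666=-0.00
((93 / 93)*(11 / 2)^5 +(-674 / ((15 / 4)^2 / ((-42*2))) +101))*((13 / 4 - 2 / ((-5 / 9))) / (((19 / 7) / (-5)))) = -21082357751 / 182400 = -115583.10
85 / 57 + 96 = 5557 / 57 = 97.49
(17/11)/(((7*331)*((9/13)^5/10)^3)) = 870160181239542869000/5247547283696319063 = 165.82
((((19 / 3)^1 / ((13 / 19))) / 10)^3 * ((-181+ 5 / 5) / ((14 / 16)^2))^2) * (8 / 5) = 70139.16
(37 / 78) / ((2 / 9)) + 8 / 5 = 971 / 260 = 3.73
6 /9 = 0.67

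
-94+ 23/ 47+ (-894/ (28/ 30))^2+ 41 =917437.80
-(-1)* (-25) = -25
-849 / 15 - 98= -773 / 5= -154.60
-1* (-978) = 978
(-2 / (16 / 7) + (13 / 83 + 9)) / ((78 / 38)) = 2679 / 664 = 4.03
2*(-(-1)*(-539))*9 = -9702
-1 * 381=-381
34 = 34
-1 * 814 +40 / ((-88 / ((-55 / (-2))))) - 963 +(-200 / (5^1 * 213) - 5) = -764537 / 426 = -1794.69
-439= -439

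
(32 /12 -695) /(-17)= 2077 /51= 40.73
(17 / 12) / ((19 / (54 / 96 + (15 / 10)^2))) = 255 / 1216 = 0.21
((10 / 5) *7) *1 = 14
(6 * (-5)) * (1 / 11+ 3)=-1020 / 11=-92.73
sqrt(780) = 2 * sqrt(195) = 27.93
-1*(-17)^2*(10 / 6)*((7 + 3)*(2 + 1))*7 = -101150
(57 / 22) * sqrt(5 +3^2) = 57 * sqrt(14) / 22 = 9.69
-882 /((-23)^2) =-882 /529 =-1.67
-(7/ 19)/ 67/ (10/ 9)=-63/ 12730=-0.00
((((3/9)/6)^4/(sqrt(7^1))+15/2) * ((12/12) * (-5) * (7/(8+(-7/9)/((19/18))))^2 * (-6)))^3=183800056742902988762835125 * sqrt(7)/36990553386064763238580224+714777998445062011923229375/78304783709429379072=9128165.53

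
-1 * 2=-2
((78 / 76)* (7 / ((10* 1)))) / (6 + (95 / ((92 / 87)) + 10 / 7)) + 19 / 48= 0.40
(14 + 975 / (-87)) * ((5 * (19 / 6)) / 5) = 513 / 58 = 8.84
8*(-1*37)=-296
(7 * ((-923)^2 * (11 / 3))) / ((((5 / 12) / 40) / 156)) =327467876736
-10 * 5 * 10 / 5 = -100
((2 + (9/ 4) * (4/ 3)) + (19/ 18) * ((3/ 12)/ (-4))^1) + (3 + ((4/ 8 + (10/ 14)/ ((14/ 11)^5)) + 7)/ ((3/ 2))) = 443074055/ 33882912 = 13.08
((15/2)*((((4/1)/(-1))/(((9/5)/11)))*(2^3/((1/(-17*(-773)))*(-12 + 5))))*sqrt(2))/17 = 3401200*sqrt(2)/21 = 229048.72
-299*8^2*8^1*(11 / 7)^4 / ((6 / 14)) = -2241361408 / 1029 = -2178193.79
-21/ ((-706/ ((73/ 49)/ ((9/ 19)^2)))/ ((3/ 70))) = 26353/ 3113460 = 0.01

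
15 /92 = 0.16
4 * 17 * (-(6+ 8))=-952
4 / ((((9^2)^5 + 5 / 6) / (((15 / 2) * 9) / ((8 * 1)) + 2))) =501 / 41841412822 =0.00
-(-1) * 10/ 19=0.53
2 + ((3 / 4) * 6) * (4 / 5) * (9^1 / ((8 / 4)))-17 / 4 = 279 / 20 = 13.95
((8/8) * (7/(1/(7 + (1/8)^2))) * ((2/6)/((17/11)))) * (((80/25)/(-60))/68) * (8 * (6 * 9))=-103719/28900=-3.59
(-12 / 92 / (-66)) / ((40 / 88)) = 1 / 230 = 0.00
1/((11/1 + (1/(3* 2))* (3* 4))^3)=1/2197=0.00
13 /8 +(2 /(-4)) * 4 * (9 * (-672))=96781 /8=12097.62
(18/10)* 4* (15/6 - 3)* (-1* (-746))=-13428/5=-2685.60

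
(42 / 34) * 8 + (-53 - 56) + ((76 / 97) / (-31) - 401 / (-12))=-40318325 / 613428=-65.73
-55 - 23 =-78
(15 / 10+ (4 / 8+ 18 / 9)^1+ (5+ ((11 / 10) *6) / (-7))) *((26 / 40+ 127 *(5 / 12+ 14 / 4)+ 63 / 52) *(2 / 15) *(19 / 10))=347767241 / 341250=1019.10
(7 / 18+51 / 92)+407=337777 / 828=407.94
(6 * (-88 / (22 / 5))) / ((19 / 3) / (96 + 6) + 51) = -7344 / 3125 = -2.35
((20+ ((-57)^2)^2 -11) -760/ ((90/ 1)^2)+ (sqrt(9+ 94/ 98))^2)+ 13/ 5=41896853165/ 3969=10556022.47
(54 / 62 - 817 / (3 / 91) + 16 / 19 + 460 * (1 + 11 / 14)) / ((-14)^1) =148175621 / 86583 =1711.37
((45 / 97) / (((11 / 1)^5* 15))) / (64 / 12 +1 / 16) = 144 / 4046084273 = 0.00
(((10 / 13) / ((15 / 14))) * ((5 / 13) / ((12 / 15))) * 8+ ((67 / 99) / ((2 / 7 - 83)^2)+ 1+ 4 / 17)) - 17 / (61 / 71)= -91842578014699 / 5816447106327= -15.79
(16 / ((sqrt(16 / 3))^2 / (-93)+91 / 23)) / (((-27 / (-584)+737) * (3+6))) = 214912 / 347416585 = 0.00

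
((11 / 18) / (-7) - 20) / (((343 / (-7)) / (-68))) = -86054 / 3087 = -27.88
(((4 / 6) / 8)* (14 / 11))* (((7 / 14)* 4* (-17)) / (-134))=119 / 4422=0.03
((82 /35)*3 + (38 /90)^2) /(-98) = -102157 /1389150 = -0.07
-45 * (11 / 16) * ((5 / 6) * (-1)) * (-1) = -825 / 32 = -25.78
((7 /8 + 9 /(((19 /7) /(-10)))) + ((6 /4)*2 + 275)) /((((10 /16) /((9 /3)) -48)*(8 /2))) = -112047 /87172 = -1.29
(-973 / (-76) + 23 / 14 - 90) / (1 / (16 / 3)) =-160780 / 399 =-402.96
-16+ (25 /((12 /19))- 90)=-797 /12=-66.42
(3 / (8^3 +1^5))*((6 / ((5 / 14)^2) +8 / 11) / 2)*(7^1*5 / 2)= 22988 / 9405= 2.44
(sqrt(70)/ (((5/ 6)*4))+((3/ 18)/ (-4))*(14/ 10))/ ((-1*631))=7/ 75720-3*sqrt(70)/ 6310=-0.00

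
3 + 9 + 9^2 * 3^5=19695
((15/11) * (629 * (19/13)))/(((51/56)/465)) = 91530600/143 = 640074.13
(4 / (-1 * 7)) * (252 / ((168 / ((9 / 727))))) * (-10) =540 / 5089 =0.11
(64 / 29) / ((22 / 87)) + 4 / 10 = 502 / 55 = 9.13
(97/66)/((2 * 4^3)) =97/8448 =0.01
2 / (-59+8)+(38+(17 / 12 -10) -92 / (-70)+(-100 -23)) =-659081 / 7140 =-92.31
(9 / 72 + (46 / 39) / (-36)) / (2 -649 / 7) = -1813 / 1783080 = -0.00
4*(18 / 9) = 8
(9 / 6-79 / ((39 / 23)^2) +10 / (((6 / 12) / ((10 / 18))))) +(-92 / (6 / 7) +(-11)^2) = -405 / 338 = -1.20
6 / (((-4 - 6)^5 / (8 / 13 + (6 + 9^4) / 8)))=-51261 / 1040000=-0.05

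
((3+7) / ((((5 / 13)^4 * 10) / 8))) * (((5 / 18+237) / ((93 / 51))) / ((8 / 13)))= 26958470851 / 348750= 77300.27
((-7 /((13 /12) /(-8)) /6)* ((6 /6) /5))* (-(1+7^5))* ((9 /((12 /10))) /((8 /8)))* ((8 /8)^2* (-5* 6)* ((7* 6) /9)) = 30409550.77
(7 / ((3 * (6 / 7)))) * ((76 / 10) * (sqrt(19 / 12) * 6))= 931 * sqrt(57) / 45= 156.20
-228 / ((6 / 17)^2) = -5491 / 3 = -1830.33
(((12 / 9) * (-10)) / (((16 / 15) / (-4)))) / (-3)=-50 / 3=-16.67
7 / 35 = 1 / 5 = 0.20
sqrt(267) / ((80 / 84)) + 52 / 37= 52 / 37 + 21*sqrt(267) / 20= 18.56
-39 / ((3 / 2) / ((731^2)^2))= -7424083636346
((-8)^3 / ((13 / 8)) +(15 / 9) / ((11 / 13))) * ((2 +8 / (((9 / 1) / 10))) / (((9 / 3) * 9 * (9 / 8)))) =-105309232 / 938223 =-112.24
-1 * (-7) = 7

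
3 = 3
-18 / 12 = -3 / 2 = -1.50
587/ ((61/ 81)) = 47547/ 61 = 779.46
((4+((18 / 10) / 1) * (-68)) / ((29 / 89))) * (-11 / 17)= 579568 / 2465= 235.12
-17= -17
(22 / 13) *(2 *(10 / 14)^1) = 220 / 91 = 2.42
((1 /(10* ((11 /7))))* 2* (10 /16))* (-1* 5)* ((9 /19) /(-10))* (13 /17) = 0.01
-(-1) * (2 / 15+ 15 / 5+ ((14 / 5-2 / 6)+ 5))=53 / 5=10.60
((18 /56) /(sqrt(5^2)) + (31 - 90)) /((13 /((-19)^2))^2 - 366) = 1075278571 /6677624380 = 0.16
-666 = -666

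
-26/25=-1.04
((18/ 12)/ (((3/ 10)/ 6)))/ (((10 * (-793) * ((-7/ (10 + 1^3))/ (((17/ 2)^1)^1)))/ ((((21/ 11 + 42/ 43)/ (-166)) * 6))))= -2295/ 435418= -0.01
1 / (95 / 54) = 54 / 95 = 0.57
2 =2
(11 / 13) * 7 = 5.92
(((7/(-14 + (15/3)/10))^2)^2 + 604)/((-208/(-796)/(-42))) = -223596545270/2302911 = -97093.00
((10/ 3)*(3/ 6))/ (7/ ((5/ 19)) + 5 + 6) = 25/ 564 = 0.04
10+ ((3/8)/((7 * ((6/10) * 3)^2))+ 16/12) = 11.35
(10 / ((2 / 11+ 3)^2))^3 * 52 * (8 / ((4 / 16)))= 1603.62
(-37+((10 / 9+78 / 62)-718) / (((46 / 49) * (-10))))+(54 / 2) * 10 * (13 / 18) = 30061109 / 128340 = 234.23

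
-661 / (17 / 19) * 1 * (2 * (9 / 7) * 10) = -2260620 / 119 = -18996.81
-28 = -28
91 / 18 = 5.06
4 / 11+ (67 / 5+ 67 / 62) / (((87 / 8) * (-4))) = 4561 / 148335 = 0.03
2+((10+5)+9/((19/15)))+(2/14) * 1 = 3225/133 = 24.25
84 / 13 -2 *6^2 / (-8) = 201 / 13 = 15.46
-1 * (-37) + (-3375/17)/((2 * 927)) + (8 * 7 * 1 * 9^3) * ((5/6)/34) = 1037.48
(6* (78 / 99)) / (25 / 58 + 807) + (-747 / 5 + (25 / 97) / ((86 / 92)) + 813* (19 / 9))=50511017599234 / 32229796665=1567.21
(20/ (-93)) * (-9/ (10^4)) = 3/ 15500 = 0.00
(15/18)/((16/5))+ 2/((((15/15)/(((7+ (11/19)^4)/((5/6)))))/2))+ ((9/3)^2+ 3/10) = 2733593021/62554080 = 43.70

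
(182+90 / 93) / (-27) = -5672 / 837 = -6.78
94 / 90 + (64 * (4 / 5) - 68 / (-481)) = 1133891 / 21645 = 52.39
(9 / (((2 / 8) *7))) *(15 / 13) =540 / 91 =5.93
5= 5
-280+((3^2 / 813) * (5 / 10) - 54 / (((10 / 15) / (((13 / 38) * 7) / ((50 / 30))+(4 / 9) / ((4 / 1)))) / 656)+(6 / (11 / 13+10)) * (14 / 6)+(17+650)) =-594338162173 / 7260090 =-81863.75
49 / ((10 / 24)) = 588 / 5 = 117.60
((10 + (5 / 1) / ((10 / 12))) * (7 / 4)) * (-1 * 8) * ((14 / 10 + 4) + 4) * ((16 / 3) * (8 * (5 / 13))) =-1347584 / 39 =-34553.44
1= 1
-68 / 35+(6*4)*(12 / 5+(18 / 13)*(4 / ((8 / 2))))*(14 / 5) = 574172 / 2275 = 252.38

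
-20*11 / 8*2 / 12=-55 / 12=-4.58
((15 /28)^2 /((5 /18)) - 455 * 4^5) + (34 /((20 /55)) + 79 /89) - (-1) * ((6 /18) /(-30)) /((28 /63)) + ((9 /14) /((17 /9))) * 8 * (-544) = -20379203629 /43610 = -467305.75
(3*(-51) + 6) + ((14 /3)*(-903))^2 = 17757649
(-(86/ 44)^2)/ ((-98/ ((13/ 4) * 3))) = 72111/ 189728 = 0.38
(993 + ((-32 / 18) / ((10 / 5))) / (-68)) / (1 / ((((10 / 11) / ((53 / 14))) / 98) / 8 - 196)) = -486103082569 / 2497572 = -194630.26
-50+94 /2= -3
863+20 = 883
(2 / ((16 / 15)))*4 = 15 / 2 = 7.50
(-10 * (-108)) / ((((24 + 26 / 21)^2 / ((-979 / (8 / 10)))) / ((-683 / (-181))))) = -7961698899 / 1016858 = -7829.71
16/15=1.07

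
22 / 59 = 0.37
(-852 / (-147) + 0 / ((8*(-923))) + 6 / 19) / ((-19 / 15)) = -85350 / 17689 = -4.83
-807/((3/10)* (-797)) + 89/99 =337243/78903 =4.27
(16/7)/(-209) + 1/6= 1367/8778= 0.16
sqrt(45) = 3 * sqrt(5) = 6.71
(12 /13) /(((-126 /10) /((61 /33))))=-1220 /9009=-0.14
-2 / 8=-1 / 4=-0.25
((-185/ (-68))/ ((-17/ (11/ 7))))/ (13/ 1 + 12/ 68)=-2035/ 106624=-0.02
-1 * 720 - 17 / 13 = -9377 / 13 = -721.31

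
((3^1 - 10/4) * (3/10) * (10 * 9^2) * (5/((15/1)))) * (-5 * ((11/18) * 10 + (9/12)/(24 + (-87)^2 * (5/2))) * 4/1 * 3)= -187571565/12631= -14850.10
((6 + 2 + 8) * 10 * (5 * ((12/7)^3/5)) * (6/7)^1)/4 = 414720/2401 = 172.73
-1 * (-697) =697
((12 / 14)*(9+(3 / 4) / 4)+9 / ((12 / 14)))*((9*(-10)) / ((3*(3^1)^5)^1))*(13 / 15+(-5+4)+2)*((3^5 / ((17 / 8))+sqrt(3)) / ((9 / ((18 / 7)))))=-2352 / 17 - 98*sqrt(3) / 81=-140.45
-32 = -32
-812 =-812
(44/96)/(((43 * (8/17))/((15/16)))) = 935/44032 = 0.02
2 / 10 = 1 / 5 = 0.20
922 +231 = 1153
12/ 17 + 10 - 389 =-6431/ 17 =-378.29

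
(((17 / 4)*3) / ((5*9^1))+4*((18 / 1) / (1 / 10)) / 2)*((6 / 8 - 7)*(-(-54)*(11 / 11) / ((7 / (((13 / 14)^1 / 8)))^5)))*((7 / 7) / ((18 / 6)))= -120393611715 / 2369574133563392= -0.00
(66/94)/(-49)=-33/2303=-0.01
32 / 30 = 16 / 15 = 1.07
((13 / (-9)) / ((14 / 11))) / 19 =-143 / 2394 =-0.06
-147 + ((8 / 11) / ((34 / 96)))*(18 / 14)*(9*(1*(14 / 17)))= -127.43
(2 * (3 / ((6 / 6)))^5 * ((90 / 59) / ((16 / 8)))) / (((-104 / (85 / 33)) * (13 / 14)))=-9.89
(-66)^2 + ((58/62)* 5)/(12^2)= 4356.03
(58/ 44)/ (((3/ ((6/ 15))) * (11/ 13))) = 377/ 1815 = 0.21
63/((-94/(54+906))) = -30240/47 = -643.40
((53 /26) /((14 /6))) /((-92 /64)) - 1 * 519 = -519.61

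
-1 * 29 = -29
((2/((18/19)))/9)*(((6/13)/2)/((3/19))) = 361/1053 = 0.34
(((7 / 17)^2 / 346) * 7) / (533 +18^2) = 0.00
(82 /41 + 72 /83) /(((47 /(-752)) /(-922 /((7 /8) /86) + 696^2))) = -1499577344 /83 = -18067196.92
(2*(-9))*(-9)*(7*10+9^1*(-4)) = 5508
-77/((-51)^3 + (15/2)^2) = 308/530379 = 0.00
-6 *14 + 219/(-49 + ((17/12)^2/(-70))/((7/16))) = -88.46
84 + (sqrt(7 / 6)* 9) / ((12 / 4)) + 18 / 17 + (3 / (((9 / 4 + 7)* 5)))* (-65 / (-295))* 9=sqrt(42) / 2 + 15806958 / 185555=88.43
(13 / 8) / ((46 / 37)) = 481 / 368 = 1.31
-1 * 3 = -3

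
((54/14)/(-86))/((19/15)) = -405/11438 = -0.04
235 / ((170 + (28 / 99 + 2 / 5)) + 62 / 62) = 116325 / 84983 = 1.37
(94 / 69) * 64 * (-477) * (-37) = 1538788.17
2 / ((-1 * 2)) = -1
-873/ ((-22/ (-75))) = -65475/ 22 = -2976.14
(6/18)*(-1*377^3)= -53582633/3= -17860877.67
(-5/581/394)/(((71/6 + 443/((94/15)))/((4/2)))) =-705/1331821652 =-0.00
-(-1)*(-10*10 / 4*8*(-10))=2000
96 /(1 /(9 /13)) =864 /13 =66.46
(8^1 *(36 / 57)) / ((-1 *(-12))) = 0.42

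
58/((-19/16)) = -928/19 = -48.84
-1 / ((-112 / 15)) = 15 / 112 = 0.13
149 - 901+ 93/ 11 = -8179/ 11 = -743.55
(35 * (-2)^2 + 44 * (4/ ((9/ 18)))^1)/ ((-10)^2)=4.92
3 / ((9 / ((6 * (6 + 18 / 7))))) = 120 / 7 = 17.14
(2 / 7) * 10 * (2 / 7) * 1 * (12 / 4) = 120 / 49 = 2.45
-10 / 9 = -1.11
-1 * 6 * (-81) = 486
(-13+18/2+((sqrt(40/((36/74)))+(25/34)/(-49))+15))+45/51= 20.93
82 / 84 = 41 / 42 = 0.98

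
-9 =-9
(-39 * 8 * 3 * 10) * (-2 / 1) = 18720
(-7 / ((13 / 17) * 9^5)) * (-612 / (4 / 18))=4046 / 9477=0.43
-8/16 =-0.50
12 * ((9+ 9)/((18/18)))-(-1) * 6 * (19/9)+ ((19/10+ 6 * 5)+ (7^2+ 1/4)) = 18589/60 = 309.82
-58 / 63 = -0.92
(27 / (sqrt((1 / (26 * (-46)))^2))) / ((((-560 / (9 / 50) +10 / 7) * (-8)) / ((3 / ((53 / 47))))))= 5516343 / 1597420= 3.45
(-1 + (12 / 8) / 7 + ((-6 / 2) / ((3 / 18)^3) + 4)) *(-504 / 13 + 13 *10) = -5353011 / 91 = -58824.30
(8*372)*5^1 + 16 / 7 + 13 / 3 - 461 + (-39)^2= 334879 / 21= 15946.62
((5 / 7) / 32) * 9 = 45 / 224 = 0.20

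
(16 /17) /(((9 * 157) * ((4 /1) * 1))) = 4 /24021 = 0.00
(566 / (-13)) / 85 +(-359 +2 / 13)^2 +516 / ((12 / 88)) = 1904138927 / 14365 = 132554.05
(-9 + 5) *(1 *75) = -300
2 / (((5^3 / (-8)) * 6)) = -8 / 375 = -0.02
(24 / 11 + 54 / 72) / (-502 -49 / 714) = -6579 / 1126642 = -0.01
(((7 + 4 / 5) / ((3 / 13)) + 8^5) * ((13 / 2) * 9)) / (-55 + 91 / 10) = -2132117 / 51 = -41806.22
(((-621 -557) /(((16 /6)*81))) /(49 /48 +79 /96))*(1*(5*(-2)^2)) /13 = -4.55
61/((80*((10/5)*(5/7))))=427/800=0.53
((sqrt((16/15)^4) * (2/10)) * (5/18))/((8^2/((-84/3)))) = -56/2025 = -0.03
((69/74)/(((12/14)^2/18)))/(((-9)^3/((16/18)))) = -2254/80919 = -0.03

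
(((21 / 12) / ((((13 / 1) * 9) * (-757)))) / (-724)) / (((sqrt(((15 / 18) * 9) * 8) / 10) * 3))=7 * sqrt(15) / 2308462416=0.00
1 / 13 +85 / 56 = 1161 / 728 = 1.59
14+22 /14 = 109 /7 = 15.57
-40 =-40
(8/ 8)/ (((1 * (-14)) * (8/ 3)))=-3/ 112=-0.03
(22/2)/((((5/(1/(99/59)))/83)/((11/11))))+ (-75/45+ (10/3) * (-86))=-8078/45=-179.51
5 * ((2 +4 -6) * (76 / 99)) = 0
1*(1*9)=9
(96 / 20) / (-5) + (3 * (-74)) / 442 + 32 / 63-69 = -24349352 / 348075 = -69.95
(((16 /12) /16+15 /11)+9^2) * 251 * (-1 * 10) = -13658165 /66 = -206941.89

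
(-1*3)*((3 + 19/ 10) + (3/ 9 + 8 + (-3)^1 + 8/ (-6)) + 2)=-327/ 10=-32.70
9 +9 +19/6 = 127/6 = 21.17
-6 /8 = -0.75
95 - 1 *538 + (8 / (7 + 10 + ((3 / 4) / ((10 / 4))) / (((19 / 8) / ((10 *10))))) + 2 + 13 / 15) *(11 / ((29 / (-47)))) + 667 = 41163907 / 244905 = 168.08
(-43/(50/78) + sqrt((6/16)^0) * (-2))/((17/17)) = -69.08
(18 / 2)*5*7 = 315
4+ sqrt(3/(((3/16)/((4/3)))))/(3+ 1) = 2 * sqrt(3)/3+ 4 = 5.15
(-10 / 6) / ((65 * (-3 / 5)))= 5 / 117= 0.04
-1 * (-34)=34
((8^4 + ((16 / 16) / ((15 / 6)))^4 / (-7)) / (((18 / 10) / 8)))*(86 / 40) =513706208 / 13125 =39139.52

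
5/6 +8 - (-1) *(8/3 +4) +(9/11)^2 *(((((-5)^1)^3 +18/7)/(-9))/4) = 17.78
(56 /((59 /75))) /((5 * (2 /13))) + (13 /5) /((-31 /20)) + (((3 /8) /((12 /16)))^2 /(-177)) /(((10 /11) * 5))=99714859 /1097400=90.86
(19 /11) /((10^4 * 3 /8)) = 0.00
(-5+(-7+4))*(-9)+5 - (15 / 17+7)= 1175 / 17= 69.12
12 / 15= 4 / 5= 0.80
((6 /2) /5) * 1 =3 /5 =0.60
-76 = -76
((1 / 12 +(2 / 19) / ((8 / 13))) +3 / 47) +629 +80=3800527 / 5358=709.32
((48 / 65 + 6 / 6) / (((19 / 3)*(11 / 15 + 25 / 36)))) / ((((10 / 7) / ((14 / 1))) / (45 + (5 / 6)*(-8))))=4584636 / 63479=72.22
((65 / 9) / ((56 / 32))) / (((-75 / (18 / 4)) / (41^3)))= -1791946 / 105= -17066.15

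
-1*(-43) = 43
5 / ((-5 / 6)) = -6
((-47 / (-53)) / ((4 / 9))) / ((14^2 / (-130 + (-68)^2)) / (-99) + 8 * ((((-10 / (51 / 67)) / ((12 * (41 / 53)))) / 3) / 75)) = -140541515235 / 3575269336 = -39.31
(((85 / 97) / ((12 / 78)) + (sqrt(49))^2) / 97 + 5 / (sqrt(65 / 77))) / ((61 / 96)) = 509328 / 573949 + 96*sqrt(5005) / 793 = 9.45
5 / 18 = 0.28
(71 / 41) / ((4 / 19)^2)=25631 / 656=39.07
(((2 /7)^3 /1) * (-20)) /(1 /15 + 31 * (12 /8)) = -4800 /479171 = -0.01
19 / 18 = 1.06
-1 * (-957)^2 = -915849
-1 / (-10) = 1 / 10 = 0.10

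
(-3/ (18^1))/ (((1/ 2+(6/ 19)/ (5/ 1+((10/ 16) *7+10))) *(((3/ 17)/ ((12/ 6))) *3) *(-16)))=50065/ 656856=0.08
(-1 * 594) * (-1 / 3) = 198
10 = 10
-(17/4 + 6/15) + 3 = -33/20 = -1.65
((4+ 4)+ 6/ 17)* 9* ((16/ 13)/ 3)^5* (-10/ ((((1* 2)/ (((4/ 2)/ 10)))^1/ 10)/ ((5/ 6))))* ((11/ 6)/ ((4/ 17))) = -56.73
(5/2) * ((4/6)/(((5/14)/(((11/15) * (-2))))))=-308/45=-6.84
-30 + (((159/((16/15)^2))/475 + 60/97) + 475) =445.91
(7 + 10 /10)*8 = 64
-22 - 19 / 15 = -349 / 15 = -23.27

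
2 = 2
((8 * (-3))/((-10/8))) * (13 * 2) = 2496/5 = 499.20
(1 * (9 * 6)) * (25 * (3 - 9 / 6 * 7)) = -10125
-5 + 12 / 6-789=-792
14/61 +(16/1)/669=10342/40809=0.25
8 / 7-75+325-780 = -3702 / 7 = -528.86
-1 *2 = -2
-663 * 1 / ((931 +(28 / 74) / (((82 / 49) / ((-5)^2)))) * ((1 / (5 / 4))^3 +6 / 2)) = -0.20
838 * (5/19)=4190/19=220.53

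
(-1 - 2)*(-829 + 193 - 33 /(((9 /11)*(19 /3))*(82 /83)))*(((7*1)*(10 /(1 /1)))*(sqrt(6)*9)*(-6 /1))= -5675278770*sqrt(6) /779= -17845362.18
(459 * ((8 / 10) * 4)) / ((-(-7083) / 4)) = 3264 / 3935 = 0.83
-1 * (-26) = 26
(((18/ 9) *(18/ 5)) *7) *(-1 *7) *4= -1411.20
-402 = -402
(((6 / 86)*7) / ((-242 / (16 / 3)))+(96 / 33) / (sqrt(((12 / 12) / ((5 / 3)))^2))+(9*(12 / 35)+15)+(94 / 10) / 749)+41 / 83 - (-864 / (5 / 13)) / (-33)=-216598817921 / 4851823515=-44.64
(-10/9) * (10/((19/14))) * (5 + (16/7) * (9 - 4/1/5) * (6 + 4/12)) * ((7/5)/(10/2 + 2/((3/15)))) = -727384/7695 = -94.53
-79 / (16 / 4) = -79 / 4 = -19.75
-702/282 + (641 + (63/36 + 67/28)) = 642.65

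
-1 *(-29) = 29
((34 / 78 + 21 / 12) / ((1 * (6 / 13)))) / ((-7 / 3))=-341 / 168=-2.03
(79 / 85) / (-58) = -79 / 4930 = -0.02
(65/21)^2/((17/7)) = 4225/1071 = 3.94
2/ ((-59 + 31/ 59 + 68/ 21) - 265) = -2478/ 396773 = -0.01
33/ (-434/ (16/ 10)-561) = -132/ 3329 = -0.04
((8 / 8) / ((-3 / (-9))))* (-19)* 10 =-570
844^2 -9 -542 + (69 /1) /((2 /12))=712199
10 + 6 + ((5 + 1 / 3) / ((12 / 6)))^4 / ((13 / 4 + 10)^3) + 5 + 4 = 301738069 / 12059037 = 25.02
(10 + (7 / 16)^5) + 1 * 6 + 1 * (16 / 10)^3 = 20.11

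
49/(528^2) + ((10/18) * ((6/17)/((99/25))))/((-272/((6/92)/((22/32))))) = 0.00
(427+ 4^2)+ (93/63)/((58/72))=90301/203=444.83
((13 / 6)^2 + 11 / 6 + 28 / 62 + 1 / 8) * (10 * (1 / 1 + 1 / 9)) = 396425 / 5022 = 78.94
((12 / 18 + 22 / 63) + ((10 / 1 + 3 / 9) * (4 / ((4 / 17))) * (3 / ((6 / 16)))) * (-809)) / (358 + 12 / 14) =-8953195 / 2826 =-3168.15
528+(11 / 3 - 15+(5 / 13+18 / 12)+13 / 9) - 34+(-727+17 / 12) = -112127 / 468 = -239.59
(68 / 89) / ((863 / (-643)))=-43724 / 76807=-0.57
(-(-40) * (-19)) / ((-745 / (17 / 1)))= 2584 / 149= 17.34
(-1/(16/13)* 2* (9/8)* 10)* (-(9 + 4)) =7605/32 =237.66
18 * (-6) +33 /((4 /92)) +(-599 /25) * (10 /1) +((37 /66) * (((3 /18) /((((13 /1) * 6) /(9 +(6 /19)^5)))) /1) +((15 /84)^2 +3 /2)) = 412.94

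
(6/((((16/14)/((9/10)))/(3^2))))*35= 11907/8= 1488.38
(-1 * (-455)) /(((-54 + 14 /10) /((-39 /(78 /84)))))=95550 /263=363.31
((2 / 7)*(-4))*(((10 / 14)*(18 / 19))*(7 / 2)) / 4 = -90 / 133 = -0.68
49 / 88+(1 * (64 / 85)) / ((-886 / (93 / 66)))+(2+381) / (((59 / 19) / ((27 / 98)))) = 330853034937 / 9579733240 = 34.54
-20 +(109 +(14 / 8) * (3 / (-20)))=7099 / 80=88.74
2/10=1/5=0.20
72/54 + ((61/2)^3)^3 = 35082438278504471/1536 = 22840129087568.01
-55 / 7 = -7.86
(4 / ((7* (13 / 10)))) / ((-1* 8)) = -5 / 91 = -0.05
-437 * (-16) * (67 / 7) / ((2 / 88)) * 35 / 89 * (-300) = -30918624000 / 89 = -347400269.66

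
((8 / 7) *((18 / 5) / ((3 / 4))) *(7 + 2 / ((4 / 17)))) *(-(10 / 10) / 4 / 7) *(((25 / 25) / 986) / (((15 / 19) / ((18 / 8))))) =-0.01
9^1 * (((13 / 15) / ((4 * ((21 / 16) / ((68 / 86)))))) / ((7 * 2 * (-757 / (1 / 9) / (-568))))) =502112 / 71774955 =0.01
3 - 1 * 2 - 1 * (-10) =11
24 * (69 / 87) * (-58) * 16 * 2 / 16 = -2208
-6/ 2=-3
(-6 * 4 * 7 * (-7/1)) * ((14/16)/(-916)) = -1029/916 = -1.12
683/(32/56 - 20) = -4781/136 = -35.15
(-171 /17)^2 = 29241 /289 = 101.18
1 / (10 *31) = 1 / 310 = 0.00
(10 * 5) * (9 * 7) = 3150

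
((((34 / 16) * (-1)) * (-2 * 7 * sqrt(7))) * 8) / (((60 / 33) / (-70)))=-9163 * sqrt(7)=-24243.02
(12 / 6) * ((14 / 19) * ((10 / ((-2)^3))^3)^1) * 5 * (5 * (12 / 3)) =-21875 / 76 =-287.83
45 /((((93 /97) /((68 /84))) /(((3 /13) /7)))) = 24735 /19747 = 1.25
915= 915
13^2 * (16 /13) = 208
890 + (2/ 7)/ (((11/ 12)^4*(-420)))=3192466594/ 3587045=890.00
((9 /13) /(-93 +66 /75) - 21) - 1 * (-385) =10897571 /29939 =363.99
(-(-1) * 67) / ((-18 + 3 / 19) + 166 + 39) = 1273 / 3556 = 0.36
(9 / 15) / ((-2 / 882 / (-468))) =619164 / 5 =123832.80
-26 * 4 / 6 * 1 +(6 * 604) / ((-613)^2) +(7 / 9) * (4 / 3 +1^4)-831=-8588478416 / 10145763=-846.51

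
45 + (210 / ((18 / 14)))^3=117650215 / 27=4357415.37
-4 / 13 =-0.31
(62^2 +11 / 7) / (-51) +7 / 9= -79924 / 1071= -74.63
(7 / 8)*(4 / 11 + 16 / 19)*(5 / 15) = 147 / 418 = 0.35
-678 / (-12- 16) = 339 / 14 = 24.21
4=4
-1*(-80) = 80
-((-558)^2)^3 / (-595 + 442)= 3353997110999616 / 17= 197293947705859.76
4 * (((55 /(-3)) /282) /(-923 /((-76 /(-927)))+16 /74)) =309320 /13391067087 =0.00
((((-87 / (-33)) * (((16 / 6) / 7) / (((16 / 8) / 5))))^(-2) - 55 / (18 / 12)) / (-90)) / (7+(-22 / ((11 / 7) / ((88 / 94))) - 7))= -157424009 / 5086368000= -0.03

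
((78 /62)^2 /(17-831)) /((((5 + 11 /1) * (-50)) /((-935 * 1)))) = -25857 /11378240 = -0.00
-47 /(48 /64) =-188 /3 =-62.67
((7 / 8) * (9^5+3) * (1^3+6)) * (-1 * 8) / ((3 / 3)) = -2893548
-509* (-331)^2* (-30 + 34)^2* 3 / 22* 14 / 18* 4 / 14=-892264784 / 33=-27038326.79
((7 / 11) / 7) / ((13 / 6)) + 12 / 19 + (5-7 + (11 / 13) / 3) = -8513 / 8151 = -1.04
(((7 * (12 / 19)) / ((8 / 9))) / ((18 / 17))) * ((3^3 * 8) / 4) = 9639 / 38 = 253.66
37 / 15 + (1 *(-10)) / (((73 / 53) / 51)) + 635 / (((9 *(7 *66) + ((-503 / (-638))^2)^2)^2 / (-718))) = -191196838370488253529855149604387389 / 519791560218262949685670623572295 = -367.83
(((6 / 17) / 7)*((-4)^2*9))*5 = 4320 / 119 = 36.30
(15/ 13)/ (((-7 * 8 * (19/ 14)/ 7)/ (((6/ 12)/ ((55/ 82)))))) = -861/ 10868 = -0.08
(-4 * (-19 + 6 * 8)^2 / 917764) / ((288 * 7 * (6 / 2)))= -841 / 1387659168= -0.00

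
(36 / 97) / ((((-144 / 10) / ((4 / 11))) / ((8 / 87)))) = -80 / 92829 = -0.00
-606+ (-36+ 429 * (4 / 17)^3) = -636.41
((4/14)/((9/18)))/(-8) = -0.07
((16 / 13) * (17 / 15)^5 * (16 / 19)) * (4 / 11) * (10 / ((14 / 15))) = 7.55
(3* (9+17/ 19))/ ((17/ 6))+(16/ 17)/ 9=30760/ 2907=10.58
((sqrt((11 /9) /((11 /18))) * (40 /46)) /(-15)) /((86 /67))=-134 * sqrt(2) /2967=-0.06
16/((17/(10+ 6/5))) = 896/85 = 10.54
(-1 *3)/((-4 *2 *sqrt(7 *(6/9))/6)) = 9 *sqrt(42)/56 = 1.04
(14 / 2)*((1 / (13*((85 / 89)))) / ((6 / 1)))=623 / 6630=0.09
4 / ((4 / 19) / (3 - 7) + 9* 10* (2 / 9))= 76 / 379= 0.20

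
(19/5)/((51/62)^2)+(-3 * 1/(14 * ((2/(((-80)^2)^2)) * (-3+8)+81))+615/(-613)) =85353795569026951/18514578917884455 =4.61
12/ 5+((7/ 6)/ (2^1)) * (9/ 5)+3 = 129/ 20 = 6.45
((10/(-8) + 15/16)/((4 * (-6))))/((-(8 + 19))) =-5/10368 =-0.00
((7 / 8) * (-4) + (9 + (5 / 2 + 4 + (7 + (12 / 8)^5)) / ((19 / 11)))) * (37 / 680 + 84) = 1488.79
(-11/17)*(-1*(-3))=-33/17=-1.94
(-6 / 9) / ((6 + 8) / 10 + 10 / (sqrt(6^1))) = 70 / 1103 - 250 *sqrt(6) / 3309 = -0.12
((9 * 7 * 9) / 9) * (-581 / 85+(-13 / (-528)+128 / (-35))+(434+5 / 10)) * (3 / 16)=1198925559 / 239360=5008.88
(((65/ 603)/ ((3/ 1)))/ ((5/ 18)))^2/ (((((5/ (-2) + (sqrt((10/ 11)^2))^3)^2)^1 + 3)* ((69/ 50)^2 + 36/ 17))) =15660599240000/ 22804630359513993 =0.00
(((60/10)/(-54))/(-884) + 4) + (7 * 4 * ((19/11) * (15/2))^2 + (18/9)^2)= 4531284229/962676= 4706.97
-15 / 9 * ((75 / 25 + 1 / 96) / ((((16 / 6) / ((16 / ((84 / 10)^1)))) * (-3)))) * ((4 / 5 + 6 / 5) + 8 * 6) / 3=180625 / 9072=19.91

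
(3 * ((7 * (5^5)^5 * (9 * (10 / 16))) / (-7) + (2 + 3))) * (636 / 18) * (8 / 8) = -710785388946533201005 / 4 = -177696347236633300251.25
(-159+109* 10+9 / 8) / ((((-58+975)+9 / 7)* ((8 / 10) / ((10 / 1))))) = 1304975 / 102848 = 12.69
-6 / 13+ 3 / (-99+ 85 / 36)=-22278 / 45227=-0.49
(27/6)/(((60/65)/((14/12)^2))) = 637/96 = 6.64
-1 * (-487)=487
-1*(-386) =386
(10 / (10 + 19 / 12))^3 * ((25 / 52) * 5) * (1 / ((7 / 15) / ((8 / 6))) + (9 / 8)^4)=53935453125 / 7820522528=6.90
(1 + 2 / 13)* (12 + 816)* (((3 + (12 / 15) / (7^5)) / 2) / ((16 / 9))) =108387477 / 134456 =806.12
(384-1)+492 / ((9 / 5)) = 1969 / 3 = 656.33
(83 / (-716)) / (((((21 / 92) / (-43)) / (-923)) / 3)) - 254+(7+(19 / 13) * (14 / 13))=-12856475550 / 211757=-60713.34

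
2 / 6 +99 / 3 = 33.33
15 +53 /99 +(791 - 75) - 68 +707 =135683 /99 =1370.54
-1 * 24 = -24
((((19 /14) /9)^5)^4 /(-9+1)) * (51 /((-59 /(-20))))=-3195147743891406446435226085 /40010285920805809144929755380442853808275456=-0.00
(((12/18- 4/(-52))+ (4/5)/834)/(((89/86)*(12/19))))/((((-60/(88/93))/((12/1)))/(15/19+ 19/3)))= -166688984/108555525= -1.54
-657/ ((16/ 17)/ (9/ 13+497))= -36131715/ 104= -347420.34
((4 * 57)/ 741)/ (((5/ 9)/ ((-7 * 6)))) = -1512/ 65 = -23.26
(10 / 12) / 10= 1 / 12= 0.08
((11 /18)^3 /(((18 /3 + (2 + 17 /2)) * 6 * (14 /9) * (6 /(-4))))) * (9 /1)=-0.01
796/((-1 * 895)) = -796/895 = -0.89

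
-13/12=-1.08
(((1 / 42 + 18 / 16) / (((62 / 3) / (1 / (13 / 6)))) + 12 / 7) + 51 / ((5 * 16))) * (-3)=-1609623 / 225680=-7.13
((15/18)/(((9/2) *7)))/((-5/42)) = -2/9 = -0.22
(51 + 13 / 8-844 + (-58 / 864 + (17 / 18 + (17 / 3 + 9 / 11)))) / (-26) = 3725629 / 123552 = 30.15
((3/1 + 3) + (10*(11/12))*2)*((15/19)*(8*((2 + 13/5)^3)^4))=12798140668299867464/927734375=13795048467.73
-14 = -14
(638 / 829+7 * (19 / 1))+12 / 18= 334343 / 2487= 134.44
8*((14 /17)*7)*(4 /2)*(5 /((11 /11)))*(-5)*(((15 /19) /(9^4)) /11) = -196000 /7770411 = -0.03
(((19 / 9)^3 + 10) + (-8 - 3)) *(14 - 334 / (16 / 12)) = -1449745 / 729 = -1988.68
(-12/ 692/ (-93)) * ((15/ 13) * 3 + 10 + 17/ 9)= 1796/ 627471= 0.00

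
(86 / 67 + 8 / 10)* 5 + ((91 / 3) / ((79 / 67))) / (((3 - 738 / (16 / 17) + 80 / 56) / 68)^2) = 321301238252530 / 30272639738151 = 10.61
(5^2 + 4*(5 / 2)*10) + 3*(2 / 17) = 2131 / 17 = 125.35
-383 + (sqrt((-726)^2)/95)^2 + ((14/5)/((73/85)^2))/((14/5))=-15546094546/48094225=-323.24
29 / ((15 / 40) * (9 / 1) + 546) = 232 / 4395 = 0.05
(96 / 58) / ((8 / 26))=156 / 29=5.38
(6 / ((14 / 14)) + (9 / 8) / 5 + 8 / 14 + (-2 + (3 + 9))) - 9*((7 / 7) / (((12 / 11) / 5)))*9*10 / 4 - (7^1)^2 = -960.33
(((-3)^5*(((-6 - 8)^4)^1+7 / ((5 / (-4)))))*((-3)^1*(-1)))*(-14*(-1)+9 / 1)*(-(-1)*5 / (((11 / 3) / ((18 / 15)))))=-57962445912 / 55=-1053862652.95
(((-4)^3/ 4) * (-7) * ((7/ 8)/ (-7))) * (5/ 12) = -35/ 6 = -5.83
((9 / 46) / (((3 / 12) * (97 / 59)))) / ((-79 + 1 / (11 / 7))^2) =0.00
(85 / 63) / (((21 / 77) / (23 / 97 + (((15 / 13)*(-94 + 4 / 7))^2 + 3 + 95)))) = 8801913611315 / 151815573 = 57977.67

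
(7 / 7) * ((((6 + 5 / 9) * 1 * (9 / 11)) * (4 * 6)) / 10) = 708 / 55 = 12.87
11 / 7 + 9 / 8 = 151 / 56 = 2.70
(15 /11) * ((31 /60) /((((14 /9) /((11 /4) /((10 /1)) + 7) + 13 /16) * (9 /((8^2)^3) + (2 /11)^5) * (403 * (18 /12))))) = 26804943323136 /5500374717097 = 4.87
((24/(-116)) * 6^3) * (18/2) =-11664/29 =-402.21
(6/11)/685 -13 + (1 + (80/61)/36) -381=-1625575001/4136715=-392.96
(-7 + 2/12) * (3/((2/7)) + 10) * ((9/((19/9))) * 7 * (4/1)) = -317709/19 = -16721.53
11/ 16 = 0.69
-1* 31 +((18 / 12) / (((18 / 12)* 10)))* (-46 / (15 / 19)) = -36.83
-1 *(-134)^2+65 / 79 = -1418459 / 79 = -17955.18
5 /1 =5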